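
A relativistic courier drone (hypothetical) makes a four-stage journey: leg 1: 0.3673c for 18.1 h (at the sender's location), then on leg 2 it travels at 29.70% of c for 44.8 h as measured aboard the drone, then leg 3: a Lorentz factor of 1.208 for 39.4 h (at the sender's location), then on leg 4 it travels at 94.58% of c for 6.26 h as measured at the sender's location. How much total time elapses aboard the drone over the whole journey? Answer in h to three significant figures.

Leg 1: γ = 1/√(1 − 0.3673²) = 1/√0.8651 = 1.075; τ_1 = 18.1/1.075 = 16.83 h.
Leg 2: 44.8 h is already measured aboard the drone.
Leg 3: γ = 1.208; τ_3 = 39.4/1.208 = 32.62 h.
Leg 4: β = 0.9458; γ = 1/√(1 − 0.9458²) = 1/√0.1055 = 3.079; τ_4 = 6.26/3.079 = 2.033 h.
Total: 16.83 + 44.80 + 32.62 + 2.033 h.

τ = 96.3 h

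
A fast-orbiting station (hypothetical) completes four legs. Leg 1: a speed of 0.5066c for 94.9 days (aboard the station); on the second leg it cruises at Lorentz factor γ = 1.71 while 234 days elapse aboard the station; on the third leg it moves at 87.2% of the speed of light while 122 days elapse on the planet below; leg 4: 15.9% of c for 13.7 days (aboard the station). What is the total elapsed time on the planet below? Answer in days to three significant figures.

Leg 1: γ = 1/√(1 − 0.5066²) = 1/√0.7434 = 1.160; Δt_1 = 1.160 × 94.9 = 110.1 days.
Leg 2: γ = 1.71; Δt_2 = 1.710 × 234 = 400.1 days.
Leg 3: 122 days is already measured on the planet below.
Leg 4: β = 0.159; γ = 1/√(1 − 0.159²) = 1/√0.9747 = 1.013; Δt_4 = 1.013 × 13.7 = 13.88 days.
Total: 110.1 + 400.1 + 122.0 + 13.88 days.

Δt = 646 days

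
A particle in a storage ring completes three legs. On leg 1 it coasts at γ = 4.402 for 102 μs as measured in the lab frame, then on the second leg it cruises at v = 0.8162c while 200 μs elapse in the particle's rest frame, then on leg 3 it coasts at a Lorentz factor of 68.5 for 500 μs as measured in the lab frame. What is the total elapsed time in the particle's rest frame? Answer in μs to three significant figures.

τ = 230 μs

Leg 1: γ = 4.402; τ_1 = 102/4.402 = 23.17 μs.
Leg 2: 200 μs is already measured in the particle's rest frame.
Leg 3: γ = 68.5; τ_3 = 500/68.50 = 7.299 μs.
Total: 23.17 + 200.0 + 7.299 μs.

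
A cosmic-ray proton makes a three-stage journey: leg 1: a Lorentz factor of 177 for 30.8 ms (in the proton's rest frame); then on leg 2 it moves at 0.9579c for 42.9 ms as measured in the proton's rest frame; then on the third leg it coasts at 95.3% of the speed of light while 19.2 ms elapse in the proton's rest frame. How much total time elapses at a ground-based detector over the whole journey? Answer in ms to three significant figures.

Δt = 5660 ms

Leg 1: γ = 177; Δt_1 = 177.0 × 30.8 = 5452 ms.
Leg 2: γ = 1/√(1 − 0.9579²) = 1/√0.08243 = 3.483; Δt_2 = 3.483 × 42.9 = 149.4 ms.
Leg 3: β = 0.953; γ = 1/√(1 − 0.953²) = 1/√0.09179 = 3.301; Δt_3 = 3.301 × 19.2 = 63.37 ms.
Total: 5452 + 149.4 + 63.37 ms.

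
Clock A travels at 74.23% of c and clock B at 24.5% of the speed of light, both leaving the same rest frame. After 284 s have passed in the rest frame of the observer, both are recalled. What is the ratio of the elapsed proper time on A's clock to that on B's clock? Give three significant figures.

A: β = 0.7423; γ = 1/√(1 − 0.7423²) = 1/√0.4490 = 1.492. B: β = 0.245; γ = 1/√(1 − 0.245²) = 1/√0.9400 = 1.031.
τ_A/τ_B = γ_B/γ_A = 1.031/1.492 = 0.6911, so τ_A/τ_B = 0.6911.

τ_A/τ_B = 0.691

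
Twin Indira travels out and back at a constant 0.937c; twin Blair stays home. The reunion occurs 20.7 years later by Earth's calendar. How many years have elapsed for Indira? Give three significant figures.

τ = 7.23 years

γ = 1/√(1 − 0.937²) = 1/√0.1220 = 2.863
Indira's clock measures proper time along the trip: τ = Δt/γ = 20.7/2.863 years.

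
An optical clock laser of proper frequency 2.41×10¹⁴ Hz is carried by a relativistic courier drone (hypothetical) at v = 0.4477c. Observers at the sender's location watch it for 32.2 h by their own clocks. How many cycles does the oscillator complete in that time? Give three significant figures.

N = 2.50×10¹⁹

γ = 1/√(1 − 0.4477²) = 1/√0.7996 = 1.118
During 32.2 h of lab time, the oscillator's proper time advances by τ = Δt/γ = 32.2/1.118 = 28.79 h = 1.037×10⁵ s.
N = f × τ = 2.41×10¹⁴ × 1.037×10⁵ = 2.498×10¹⁹.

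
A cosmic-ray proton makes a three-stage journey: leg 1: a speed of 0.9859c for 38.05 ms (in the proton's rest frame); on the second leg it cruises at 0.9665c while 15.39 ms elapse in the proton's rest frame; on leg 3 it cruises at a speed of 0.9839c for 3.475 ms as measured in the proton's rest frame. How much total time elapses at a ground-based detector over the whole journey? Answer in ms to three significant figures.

Δt = 307 ms

Leg 1: γ = 1/√(1 − 0.9859²) = 1/√0.02800 = 5.976; Δt_1 = 5.976 × 38.05 = 227.4 ms.
Leg 2: γ = 1/√(1 − 0.9665²) = 1/√0.06588 = 3.896; Δt_2 = 3.896 × 15.39 = 59.96 ms.
Leg 3: γ = 1/√(1 − 0.9839²) = 1/√0.03194 = 5.595; Δt_3 = 5.595 × 3.475 = 19.44 ms.
Total: 227.4 + 59.96 + 19.44 ms.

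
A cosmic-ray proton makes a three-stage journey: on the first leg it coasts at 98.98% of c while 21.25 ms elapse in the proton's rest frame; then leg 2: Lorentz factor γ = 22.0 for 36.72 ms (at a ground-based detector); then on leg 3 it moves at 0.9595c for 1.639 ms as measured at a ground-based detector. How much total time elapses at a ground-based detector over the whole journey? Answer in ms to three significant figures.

Leg 1: β = 0.9898; γ = 1/√(1 − 0.9898²) = 1/√0.02030 = 7.019; Δt_1 = 7.019 × 21.25 = 149.2 ms.
Leg 2: 36.72 ms is already measured at a ground-based detector.
Leg 3: 1.639 ms is already measured at a ground-based detector.
Total: 149.2 + 36.72 + 1.639 ms.

Δt = 188 ms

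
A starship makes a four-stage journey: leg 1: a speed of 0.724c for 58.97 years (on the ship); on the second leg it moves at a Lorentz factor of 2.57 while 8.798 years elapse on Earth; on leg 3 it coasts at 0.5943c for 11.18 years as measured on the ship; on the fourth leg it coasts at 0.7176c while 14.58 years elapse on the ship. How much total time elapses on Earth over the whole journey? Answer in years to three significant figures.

Leg 1: γ = 1/√(1 − 0.724²) = 1/√0.4758 = 1.450; Δt_1 = 1.450 × 58.97 = 85.49 years.
Leg 2: 8.798 years is already measured on Earth.
Leg 3: γ = 1/√(1 − 0.5943²) = 1/√0.6468 = 1.243; Δt_3 = 1.243 × 11.18 = 13.90 years.
Leg 4: γ = 1/√(1 − 0.7176²) = 1/√0.4851 = 1.436; Δt_4 = 1.436 × 14.58 = 20.93 years.
Total: 85.49 + 8.798 + 13.90 + 20.93 years.

Δt = 129 years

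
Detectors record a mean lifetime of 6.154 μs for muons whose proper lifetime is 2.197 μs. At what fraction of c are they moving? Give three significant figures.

γ = Δt/τ₀ = 6.154/2.197 = 2.801
β = √(1 − 1/γ²) = √(1 − 0.1275) = √0.8725

v = 0.934c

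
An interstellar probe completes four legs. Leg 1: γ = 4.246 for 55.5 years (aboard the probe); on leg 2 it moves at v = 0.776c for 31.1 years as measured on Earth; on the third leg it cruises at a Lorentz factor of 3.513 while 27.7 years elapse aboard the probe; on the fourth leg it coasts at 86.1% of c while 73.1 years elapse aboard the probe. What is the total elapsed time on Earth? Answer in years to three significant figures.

Δt = 508 years

Leg 1: γ = 4.246; Δt_1 = 4.246 × 55.5 = 235.7 years.
Leg 2: 31.1 years is already measured on Earth.
Leg 3: γ = 3.513; Δt_3 = 3.513 × 27.7 = 97.31 years.
Leg 4: β = 0.861; γ = 1/√(1 − 0.861²) = 1/√0.2587 = 1.966; Δt_4 = 1.966 × 73.1 = 143.7 years.
Total: 235.7 + 31.10 + 97.31 + 143.7 years.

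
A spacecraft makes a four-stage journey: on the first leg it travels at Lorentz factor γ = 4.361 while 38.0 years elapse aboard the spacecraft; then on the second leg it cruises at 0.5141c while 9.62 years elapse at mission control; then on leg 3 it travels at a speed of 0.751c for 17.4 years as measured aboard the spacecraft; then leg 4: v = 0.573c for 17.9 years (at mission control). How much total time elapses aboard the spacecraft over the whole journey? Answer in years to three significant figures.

τ = 78.3 years

Leg 1: 38.0 years is already measured aboard the spacecraft.
Leg 2: γ = 1/√(1 − 0.5141²) = 1/√0.7357 = 1.166; τ_2 = 9.62/1.166 = 8.251 years.
Leg 3: 17.4 years is already measured aboard the spacecraft.
Leg 4: γ = 1/√(1 − 0.573²) = 1/√0.6717 = 1.220; τ_4 = 17.9/1.220 = 14.67 years.
Total: 38.00 + 8.251 + 17.40 + 14.67 years.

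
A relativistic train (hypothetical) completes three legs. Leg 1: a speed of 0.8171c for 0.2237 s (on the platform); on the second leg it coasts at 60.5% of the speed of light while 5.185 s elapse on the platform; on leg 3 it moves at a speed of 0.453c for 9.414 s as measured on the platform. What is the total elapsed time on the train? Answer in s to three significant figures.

Leg 1: γ = 1/√(1 − 0.8171²) = 1/√0.3323 = 1.735; τ_1 = 0.2237/1.735 = 0.1290 s.
Leg 2: β = 0.605; γ = 1/√(1 − 0.605²) = 1/√0.6340 = 1.256; τ_2 = 5.185/1.256 = 4.128 s.
Leg 3: γ = 1/√(1 − 0.453²) = 1/√0.7948 = 1.122; τ_3 = 9.414/1.122 = 8.393 s.
Total: 0.1290 + 4.128 + 8.393 s.

τ = 12.7 s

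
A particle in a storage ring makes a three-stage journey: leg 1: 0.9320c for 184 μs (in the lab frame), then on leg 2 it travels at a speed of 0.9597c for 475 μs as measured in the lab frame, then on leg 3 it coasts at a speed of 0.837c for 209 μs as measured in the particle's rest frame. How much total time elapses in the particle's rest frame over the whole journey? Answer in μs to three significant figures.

Leg 1: γ = 1/√(1 − 0.9320²) = 1/√0.1314 = 2.759; τ_1 = 184/2.759 = 66.69 μs.
Leg 2: γ = 1/√(1 − 0.9597²) = 1/√0.07898 = 3.558; τ_2 = 475/3.558 = 133.5 μs.
Leg 3: 209 μs is already measured in the particle's rest frame.
Total: 66.69 + 133.5 + 209.0 μs.

τ = 409 μs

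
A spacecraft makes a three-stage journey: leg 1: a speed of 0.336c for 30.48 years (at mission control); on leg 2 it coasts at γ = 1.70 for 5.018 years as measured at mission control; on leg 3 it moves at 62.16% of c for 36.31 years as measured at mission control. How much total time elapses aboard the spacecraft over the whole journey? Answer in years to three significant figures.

Leg 1: γ = 1/√(1 − 0.336²) = 1/√0.8871 = 1.062; τ_1 = 30.48/1.062 = 28.71 years.
Leg 2: γ = 1.70; τ_2 = 5.018/1.700 = 2.952 years.
Leg 3: β = 0.6216; γ = 1/√(1 − 0.6216²) = 1/√0.6136 = 1.277; τ_3 = 36.31/1.277 = 28.44 years.
Total: 28.71 + 2.952 + 28.44 years.

τ = 60.1 years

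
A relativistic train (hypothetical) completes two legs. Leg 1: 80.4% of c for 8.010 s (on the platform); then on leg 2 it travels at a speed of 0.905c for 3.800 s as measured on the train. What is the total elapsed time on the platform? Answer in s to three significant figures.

Δt = 16.9 s

Leg 1: 8.010 s is already measured on the platform.
Leg 2: γ = 1/√(1 − 0.905²) = 1/√0.1810 = 2.351; Δt_2 = 2.351 × 3.800 = 8.933 s.
Total: 8.010 + 8.933 s.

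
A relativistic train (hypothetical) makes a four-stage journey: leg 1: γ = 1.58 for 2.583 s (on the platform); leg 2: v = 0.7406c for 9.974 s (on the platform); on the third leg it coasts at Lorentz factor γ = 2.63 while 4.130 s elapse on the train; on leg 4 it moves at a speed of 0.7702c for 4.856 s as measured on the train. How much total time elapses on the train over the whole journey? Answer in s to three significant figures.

Leg 1: γ = 1.58; τ_1 = 2.583/1.580 = 1.635 s.
Leg 2: γ = 1/√(1 − 0.7406²) = 1/√0.4515 = 1.488; τ_2 = 9.974/1.488 = 6.702 s.
Leg 3: 4.130 s is already measured on the train.
Leg 4: 4.856 s is already measured on the train.
Total: 1.635 + 6.702 + 4.130 + 4.856 s.

τ = 17.3 s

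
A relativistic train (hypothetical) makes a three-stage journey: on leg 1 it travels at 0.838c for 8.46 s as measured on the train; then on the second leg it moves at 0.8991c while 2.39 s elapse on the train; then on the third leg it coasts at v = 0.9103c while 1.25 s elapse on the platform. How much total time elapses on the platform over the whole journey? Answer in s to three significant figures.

Δt = 22.2 s

Leg 1: γ = 1/√(1 − 0.838²) = 1/√0.2978 = 1.833; Δt_1 = 1.833 × 8.46 = 15.50 s.
Leg 2: γ = 1/√(1 − 0.8991²) = 1/√0.1916 = 2.284; Δt_2 = 2.284 × 2.39 = 5.460 s.
Leg 3: 1.25 s is already measured on the platform.
Total: 15.50 + 5.460 + 1.250 s.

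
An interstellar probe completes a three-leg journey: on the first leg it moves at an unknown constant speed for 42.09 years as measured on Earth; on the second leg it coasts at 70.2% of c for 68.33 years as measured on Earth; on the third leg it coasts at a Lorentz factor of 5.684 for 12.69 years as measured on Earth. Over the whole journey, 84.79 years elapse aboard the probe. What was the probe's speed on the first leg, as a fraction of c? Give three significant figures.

Leg 1: speed unknown; τ_1 = 42.09/γ_1.
Leg 2: β = 0.702; γ = 1/√(1 − 0.702²) = 1/√0.5072 = 1.404; τ_2 = 68.33/1.404 = 48.66 years.
Leg 3: γ = 5.684; τ_3 = 12.69/5.684 = 2.233 years.
Total proper time: τ_1 + 48.66 + 2.233 = 84.79, so τ_1 = 84.79 − 50.90 = 33.89 years.
γ_1 = 42.09/33.89 = 1.242; β = √(1 − 1/γ²) = √0.3515.

β = 0.593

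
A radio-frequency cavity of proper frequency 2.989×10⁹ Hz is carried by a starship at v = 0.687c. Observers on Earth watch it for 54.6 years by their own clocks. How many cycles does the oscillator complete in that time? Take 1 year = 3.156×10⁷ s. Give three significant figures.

γ = 1/√(1 − 0.687²) = 1/√0.5280 = 1.376
During 54.6 years of lab time, the oscillator's proper time advances by τ = Δt/γ = 54.6/1.376 = 39.68 years = 1.252×10⁹ s.
N = f × τ = 2.989×10⁹ × 1.252×10⁹ = 3.743×10¹⁸.

N = 3.74×10¹⁸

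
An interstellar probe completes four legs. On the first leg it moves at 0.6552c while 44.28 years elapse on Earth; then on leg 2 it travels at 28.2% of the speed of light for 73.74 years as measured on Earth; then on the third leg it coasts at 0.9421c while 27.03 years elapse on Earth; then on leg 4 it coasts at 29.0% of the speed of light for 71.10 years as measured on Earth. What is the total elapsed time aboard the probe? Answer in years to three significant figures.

τ = 181 years

Leg 1: γ = 1/√(1 − 0.6552²) = 1/√0.5707 = 1.324; τ_1 = 44.28/1.324 = 33.45 years.
Leg 2: β = 0.282; γ = 1/√(1 − 0.282²) = 1/√0.9205 = 1.042; τ_2 = 73.74/1.042 = 70.75 years.
Leg 3: γ = 1/√(1 − 0.9421²) = 1/√0.1124 = 2.982; τ_3 = 27.03/2.982 = 9.064 years.
Leg 4: β = 0.290; γ = 1/√(1 − 0.290²) = 1/√0.9159 = 1.045; τ_4 = 71.10/1.045 = 68.04 years.
Total: 33.45 + 70.75 + 9.064 + 68.04 years.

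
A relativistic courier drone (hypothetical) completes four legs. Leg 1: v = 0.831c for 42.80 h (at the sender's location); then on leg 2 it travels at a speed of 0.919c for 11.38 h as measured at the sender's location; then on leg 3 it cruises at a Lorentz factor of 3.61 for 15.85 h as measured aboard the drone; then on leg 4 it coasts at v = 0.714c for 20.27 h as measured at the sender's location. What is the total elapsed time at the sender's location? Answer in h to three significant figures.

Leg 1: 42.80 h is already measured at the sender's location.
Leg 2: 11.38 h is already measured at the sender's location.
Leg 3: γ = 3.61; Δt_3 = 3.610 × 15.85 = 57.22 h.
Leg 4: 20.27 h is already measured at the sender's location.
Total: 42.80 + 11.38 + 57.22 + 20.27 h.

Δt = 132 h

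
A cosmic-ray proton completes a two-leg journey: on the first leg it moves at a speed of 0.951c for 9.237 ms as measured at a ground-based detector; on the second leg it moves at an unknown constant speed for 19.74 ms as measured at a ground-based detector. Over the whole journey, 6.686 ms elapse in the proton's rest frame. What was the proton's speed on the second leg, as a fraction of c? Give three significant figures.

Leg 1: γ = 1/√(1 − 0.951²) = 1/√0.09560 = 3.234; τ_1 = 9.237/3.234 = 2.856 ms.
Leg 2: speed unknown; τ_2 = 19.74/γ_2.
Total proper time: 2.856 + τ_2 = 6.686, so τ_2 = 6.686 − 2.856 = 3.830 ms.
γ_2 = 19.74/3.830 = 5.154; β = √(1 − 1/γ²) = √0.9624.

β = 0.981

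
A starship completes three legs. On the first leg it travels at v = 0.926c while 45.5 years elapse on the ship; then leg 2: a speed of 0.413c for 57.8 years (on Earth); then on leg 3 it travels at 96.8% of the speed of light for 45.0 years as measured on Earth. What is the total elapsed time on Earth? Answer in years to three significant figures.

Δt = 223 years

Leg 1: γ = 1/√(1 − 0.926²) = 1/√0.1425 = 2.649; Δt_1 = 2.649 × 45.5 = 120.5 years.
Leg 2: 57.8 years is already measured on Earth.
Leg 3: 45.0 years is already measured on Earth.
Total: 120.5 + 57.80 + 45.00 years.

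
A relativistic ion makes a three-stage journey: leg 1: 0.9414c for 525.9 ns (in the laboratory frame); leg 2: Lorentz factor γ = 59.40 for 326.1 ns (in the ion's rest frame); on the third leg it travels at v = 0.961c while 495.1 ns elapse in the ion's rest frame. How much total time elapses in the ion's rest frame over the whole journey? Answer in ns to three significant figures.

Leg 1: γ = 1/√(1 − 0.9414²) = 1/√0.1138 = 2.965; τ_1 = 525.9/2.965 = 177.4 ns.
Leg 2: 326.1 ns is already measured in the ion's rest frame.
Leg 3: 495.1 ns is already measured in the ion's rest frame.
Total: 177.4 + 326.1 + 495.1 ns.

τ = 999 ns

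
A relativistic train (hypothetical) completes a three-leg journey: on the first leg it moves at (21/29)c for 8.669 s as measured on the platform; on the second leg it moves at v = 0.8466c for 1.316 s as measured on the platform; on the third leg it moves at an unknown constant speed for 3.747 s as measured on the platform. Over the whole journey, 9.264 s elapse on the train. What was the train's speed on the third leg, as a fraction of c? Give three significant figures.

Leg 1: γ = 1/√(1 − (21/29)²) = 29/20 = 1.450; τ_1 = 8.669/1.450 = 5.979 s.
Leg 2: γ = 1/√(1 − 0.8466²) = 1/√0.2833 = 1.879; τ_2 = 1.316/1.879 = 0.7004 s.
Leg 3: speed unknown; τ_3 = 3.747/γ_3.
Total proper time: 5.979 + 0.7004 + τ_3 = 9.264, so τ_3 = 9.264 − 6.679 = 2.585 s.
γ_3 = 3.747/2.585 = 1.450; β = √(1 − 1/γ²) = √0.5241.

β = 0.724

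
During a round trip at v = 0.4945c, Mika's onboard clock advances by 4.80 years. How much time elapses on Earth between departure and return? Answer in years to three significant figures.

γ = 1/√(1 − 0.4945²) = 1/√0.7555 = 1.151
Earth-frame duration is the dilated interval: Δt = γτ = 1.151 × 4.80 years.

Δt = 5.52 years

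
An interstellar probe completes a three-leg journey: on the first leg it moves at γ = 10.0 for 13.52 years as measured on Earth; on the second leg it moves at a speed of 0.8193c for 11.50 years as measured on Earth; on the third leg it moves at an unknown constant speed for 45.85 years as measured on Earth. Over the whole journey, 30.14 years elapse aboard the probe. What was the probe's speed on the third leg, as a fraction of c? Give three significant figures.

β = 0.875

Leg 1: γ = 10.0; τ_1 = 13.52/10.00 = 1.352 years.
Leg 2: γ = 1/√(1 − 0.8193²) = 1/√0.3287 = 1.744; τ_2 = 11.50/1.744 = 6.594 years.
Leg 3: speed unknown; τ_3 = 45.85/γ_3.
Total proper time: 1.352 + 6.594 + τ_3 = 30.14, so τ_3 = 30.14 − 7.946 = 22.19 years.
γ_3 = 45.85/22.19 = 2.066; β = √(1 − 1/γ²) = √0.7657.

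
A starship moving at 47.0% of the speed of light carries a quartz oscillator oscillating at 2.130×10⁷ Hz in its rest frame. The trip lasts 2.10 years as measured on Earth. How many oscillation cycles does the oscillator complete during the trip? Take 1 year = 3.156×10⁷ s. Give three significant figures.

β = 0.470; γ = 1/√(1 − 0.470²) = 1/√0.7791 = 1.133
The oscillator's own cycle count is N = f × τ where τ is the proper time on the ship. τ = Δt/γ = 2.10/1.133 = 1.854 years = 5.850×10⁷ s.
N = 2.130×10⁷ × 5.850×10⁷ = 1.246×10¹⁵.

N = 1.25×10¹⁵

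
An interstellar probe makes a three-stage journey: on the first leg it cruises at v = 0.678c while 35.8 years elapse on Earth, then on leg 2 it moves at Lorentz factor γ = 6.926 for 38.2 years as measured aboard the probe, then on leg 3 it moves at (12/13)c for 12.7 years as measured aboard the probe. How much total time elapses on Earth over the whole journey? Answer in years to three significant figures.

Δt = 333 years

Leg 1: 35.8 years is already measured on Earth.
Leg 2: γ = 6.926; Δt_2 = 6.926 × 38.2 = 264.6 years.
Leg 3: γ = 1/√(1 − (12/13)²) = 13/5 = 2.600; Δt_3 = 2.600 × 12.7 = 33.02 years.
Total: 35.80 + 264.6 + 33.02 years.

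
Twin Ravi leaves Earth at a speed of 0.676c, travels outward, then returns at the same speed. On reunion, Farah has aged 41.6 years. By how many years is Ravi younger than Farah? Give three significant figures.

Δt − τ = 10.9 years

γ = 1/√(1 − 0.676²) = 1/√0.5430 = 1.357
Ravi's elapsed proper time: τ = 41.6/1.357 = 30.66 years.
Age gap = Δt − τ = 41.6 − 30.66 years.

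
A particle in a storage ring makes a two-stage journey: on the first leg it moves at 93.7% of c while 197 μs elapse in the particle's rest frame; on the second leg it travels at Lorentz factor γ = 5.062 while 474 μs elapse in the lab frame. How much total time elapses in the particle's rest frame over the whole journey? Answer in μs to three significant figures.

τ = 291 μs

Leg 1: 197 μs is already measured in the particle's rest frame.
Leg 2: γ = 5.062; τ_2 = 474/5.062 = 93.64 μs.
Total: 197.0 + 93.64 μs.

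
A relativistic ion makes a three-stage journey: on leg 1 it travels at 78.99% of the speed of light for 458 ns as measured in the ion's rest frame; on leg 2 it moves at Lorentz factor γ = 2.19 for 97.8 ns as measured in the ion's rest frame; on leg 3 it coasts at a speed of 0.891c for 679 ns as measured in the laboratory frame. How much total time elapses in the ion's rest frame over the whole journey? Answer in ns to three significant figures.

Leg 1: 458 ns is already measured in the ion's rest frame.
Leg 2: 97.8 ns is already measured in the ion's rest frame.
Leg 3: γ = 1/√(1 − 0.891²) = 1/√0.2061 = 2.203; τ_3 = 679/2.203 = 308.3 ns.
Total: 458.0 + 97.80 + 308.3 ns.

τ = 864 ns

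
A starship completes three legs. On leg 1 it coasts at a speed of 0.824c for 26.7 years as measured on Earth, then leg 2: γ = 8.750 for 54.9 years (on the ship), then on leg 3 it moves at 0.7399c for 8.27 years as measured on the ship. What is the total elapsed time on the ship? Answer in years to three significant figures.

Leg 1: γ = 1/√(1 − 0.824²) = 1/√0.3210 = 1.765; τ_1 = 26.7/1.765 = 15.13 years.
Leg 2: 54.9 years is already measured on the ship.
Leg 3: 8.27 years is already measured on the ship.
Total: 15.13 + 54.90 + 8.270 years.

τ = 78.3 years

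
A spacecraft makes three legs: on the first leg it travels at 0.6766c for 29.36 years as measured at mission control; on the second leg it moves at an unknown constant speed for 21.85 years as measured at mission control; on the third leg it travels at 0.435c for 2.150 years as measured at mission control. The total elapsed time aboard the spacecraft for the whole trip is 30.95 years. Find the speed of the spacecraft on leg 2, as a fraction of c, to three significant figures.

Leg 1: γ = 1/√(1 − 0.6766²) = 1/√0.5422 = 1.358; τ_1 = 29.36/1.358 = 21.62 years.
Leg 2: speed unknown; τ_2 = 21.85/γ_2.
Leg 3: γ = 1/√(1 − 0.435²) = 1/√0.8108 = 1.111; τ_3 = 2.150/1.111 = 1.936 years.
Total proper time: 21.62 + τ_2 + 1.936 = 30.95, so τ_2 = 30.95 − 23.56 = 7.395 years.
γ_2 = 21.85/7.395 = 2.955; β = √(1 − 1/γ²) = √0.8855.

β = 0.941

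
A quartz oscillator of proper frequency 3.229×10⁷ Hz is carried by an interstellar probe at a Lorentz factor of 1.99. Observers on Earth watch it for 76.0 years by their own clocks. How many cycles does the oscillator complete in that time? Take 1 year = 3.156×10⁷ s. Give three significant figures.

N = 3.89×10¹⁶

γ = 1.99
During 76.0 years of lab time, the oscillator's proper time advances by τ = Δt/γ = 76.0/1.990 = 38.19 years = 1.205×10⁹ s.
N = f × τ = 3.229×10⁷ × 1.205×10⁹ = 3.892×10¹⁶.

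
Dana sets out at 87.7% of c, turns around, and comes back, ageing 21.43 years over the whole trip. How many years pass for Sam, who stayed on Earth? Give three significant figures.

β = 0.877; γ = 1/√(1 − 0.877²) = 1/√0.2309 = 2.081
Earth-frame duration is the dilated interval: Δt = γτ = 2.081 × 21.43 years.

Δt = 44.6 years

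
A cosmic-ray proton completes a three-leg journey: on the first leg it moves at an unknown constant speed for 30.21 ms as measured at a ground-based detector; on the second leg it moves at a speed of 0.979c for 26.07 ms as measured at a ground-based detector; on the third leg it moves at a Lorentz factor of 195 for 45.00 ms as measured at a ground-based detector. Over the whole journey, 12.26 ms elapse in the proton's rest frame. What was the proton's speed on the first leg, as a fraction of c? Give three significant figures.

Leg 1: speed unknown; τ_1 = 30.21/γ_1.
Leg 2: γ = 1/√(1 − 0.979²) = 1/√0.04156 = 4.905; τ_2 = 26.07/4.905 = 5.315 ms.
Leg 3: γ = 195; τ_3 = 45.00/195.0 = 0.2308 ms.
Total proper time: τ_1 + 5.315 + 0.2308 = 12.26, so τ_1 = 12.26 − 5.545 = 6.715 ms.
γ_1 = 30.21/6.715 = 4.499; β = √(1 − 1/γ²) = √0.9506.

β = 0.975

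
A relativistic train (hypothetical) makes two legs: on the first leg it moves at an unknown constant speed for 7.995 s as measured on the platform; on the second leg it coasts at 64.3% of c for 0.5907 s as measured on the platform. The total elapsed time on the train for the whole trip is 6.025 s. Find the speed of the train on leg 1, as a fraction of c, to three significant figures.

β = 0.717

Leg 1: speed unknown; τ_1 = 7.995/γ_1.
Leg 2: β = 0.643; γ = 1/√(1 − 0.643²) = 1/√0.5866 = 1.306; τ_2 = 0.5907/1.306 = 0.4524 s.
Total proper time: τ_1 + 0.4524 = 6.025, so τ_1 = 6.025 − 0.4524 = 5.573 s.
γ_1 = 7.995/5.573 = 1.435; β = √(1 − 1/γ²) = √0.5142.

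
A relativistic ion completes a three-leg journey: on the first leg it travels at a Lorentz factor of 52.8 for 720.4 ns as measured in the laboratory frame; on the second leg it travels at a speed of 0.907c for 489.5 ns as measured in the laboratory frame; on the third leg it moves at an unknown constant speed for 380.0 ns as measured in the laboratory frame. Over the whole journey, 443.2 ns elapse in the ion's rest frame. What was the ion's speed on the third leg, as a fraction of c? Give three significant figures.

Leg 1: γ = 52.8; τ_1 = 720.4/52.80 = 13.64 ns.
Leg 2: γ = 1/√(1 − 0.907²) = 1/√0.1774 = 2.375; τ_2 = 489.5/2.375 = 206.1 ns.
Leg 3: speed unknown; τ_3 = 380.0/γ_3.
Total proper time: 13.64 + 206.1 + τ_3 = 443.2, so τ_3 = 443.2 − 219.8 = 223.4 ns.
γ_3 = 380.0/223.4 = 1.701; β = √(1 − 1/γ²) = √0.6543.

β = 0.809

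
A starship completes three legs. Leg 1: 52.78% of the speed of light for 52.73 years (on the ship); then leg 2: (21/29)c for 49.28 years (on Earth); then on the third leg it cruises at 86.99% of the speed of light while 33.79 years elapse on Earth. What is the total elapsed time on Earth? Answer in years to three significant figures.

Leg 1: β = 0.5278; γ = 1/√(1 − 0.5278²) = 1/√0.7214 = 1.177; Δt_1 = 1.177 × 52.73 = 62.08 years.
Leg 2: 49.28 years is already measured on Earth.
Leg 3: 33.79 years is already measured on Earth.
Total: 62.08 + 49.28 + 33.79 years.

Δt = 145 years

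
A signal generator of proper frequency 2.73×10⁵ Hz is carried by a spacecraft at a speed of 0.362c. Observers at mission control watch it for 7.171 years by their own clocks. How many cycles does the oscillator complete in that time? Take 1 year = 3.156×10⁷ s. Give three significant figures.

γ = 1/√(1 − 0.362²) = 1/√0.8690 = 1.073
During 7.171 years of lab time, the oscillator's proper time advances by τ = Δt/γ = 7.171/1.073 = 6.685 years = 2.110×10⁸ s.
N = f × τ = 2.73×10⁵ × 2.110×10⁸ = 5.759×10¹³.

N = 5.76×10¹³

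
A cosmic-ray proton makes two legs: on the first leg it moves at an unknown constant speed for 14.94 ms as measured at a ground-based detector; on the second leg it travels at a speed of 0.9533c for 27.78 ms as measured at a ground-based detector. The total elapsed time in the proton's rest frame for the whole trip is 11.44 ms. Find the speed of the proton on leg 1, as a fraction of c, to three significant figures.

β = 0.979

Leg 1: speed unknown; τ_1 = 14.94/γ_1.
Leg 2: γ = 1/√(1 − 0.9533²) = 1/√0.09122 = 3.311; τ_2 = 27.78/3.311 = 8.390 ms.
Total proper time: τ_1 + 8.390 = 11.44, so τ_1 = 11.44 − 8.390 = 3.050 ms.
γ_1 = 14.94/3.050 = 4.899; β = √(1 − 1/γ²) = √0.9583.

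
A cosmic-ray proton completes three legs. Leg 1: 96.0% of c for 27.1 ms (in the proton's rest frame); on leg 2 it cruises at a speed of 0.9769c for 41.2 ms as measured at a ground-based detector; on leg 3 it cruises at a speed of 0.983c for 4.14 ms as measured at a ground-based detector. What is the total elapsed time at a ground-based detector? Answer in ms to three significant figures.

Δt = 142 ms

Leg 1: β = 0.960; γ = 1/√(1 − 0.960²) = 1/√0.07840 = 3.571; Δt_1 = 3.571 × 27.1 = 96.79 ms.
Leg 2: 41.2 ms is already measured at a ground-based detector.
Leg 3: 4.14 ms is already measured at a ground-based detector.
Total: 96.79 + 41.20 + 4.140 ms.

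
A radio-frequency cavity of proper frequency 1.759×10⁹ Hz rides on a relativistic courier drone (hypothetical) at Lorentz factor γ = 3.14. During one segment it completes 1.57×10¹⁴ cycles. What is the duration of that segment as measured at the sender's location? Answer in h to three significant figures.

γ = 3.14
Proper time for N cycles: τ = N/f = 1.57×10¹⁴/(1.759×10⁹) = 8.926×10⁴ s = 24.79 h.
Lab-frame duration Δt = γτ = 3.140 × 24.79 = 77.85 h.

Δt = 77.9 h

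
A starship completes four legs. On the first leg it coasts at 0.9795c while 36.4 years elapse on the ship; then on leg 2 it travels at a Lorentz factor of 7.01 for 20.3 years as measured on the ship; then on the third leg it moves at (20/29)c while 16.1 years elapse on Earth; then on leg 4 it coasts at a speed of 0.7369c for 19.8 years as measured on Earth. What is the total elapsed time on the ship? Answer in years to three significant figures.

Leg 1: 36.4 years is already measured on the ship.
Leg 2: 20.3 years is already measured on the ship.
Leg 3: γ = 1/√(1 − (20/29)²) = 29/21 ≈ 1.381; τ_3 = 16.1/1.381 = 11.66 years.
Leg 4: γ = 1/√(1 − 0.7369²) = 1/√0.4570 = 1.479; τ_4 = 19.8/1.479 = 13.38 years.
Total: 36.40 + 20.30 + 11.66 + 13.38 years.

τ = 81.7 years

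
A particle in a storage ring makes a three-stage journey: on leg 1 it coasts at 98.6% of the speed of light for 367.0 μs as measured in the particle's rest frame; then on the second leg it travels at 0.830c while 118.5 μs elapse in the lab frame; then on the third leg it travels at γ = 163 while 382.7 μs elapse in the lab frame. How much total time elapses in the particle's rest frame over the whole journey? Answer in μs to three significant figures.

τ = 435 μs

Leg 1: 367.0 μs is already measured in the particle's rest frame.
Leg 2: γ = 1/√(1 − 0.830²) = 1/√0.3111 = 1.793; τ_2 = 118.5/1.793 = 66.09 μs.
Leg 3: γ = 163; τ_3 = 382.7/163.0 = 2.348 μs.
Total: 367.0 + 66.09 + 2.348 μs.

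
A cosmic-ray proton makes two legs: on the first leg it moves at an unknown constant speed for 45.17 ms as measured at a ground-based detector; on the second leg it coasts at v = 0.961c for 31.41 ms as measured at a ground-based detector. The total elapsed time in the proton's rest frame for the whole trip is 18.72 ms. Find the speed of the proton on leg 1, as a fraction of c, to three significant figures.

β = 0.975

Leg 1: speed unknown; τ_1 = 45.17/γ_1.
Leg 2: γ = 1/√(1 − 0.961²) = 1/√0.07648 = 3.616; τ_2 = 31.41/3.616 = 8.686 ms.
Total proper time: τ_1 + 8.686 = 18.72, so τ_1 = 18.72 − 8.686 = 10.03 ms.
γ_1 = 45.17/10.03 = 4.502; β = √(1 − 1/γ²) = √0.9507.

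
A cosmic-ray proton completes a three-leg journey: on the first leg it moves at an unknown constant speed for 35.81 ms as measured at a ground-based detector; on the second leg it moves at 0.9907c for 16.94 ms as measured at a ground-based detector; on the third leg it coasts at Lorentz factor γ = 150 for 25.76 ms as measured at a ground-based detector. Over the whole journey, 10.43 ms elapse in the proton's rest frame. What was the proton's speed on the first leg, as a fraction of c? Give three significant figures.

Leg 1: speed unknown; τ_1 = 35.81/γ_1.
Leg 2: γ = 1/√(1 − 0.9907²) = 1/√0.01851 = 7.349; τ_2 = 16.94/7.349 = 2.305 ms.
Leg 3: γ = 150; τ_3 = 25.76/150.0 = 0.1717 ms.
Total proper time: τ_1 + 2.305 + 0.1717 = 10.43, so τ_1 = 10.43 − 2.477 = 7.953 ms.
γ_1 = 35.81/7.953 = 4.503; β = √(1 − 1/γ²) = √0.9507.

β = 0.975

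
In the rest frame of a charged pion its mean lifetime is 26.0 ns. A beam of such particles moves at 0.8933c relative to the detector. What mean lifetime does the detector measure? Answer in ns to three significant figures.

γ = 1/√(1 − 0.8933²) = 1/√0.2020 = 2.225
The rest-frame lifetime is the proper time; the lab measures the dilated interval Δt = γτ₀ = 2.225 × 26.0 ns.

Δt = 57.8 ns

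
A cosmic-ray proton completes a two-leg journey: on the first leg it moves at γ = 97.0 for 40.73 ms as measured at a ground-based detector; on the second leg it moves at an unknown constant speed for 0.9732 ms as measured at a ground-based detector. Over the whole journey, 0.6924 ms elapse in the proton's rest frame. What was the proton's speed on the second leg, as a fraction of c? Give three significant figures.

Leg 1: γ = 97.0; τ_1 = 40.73/97.00 = 0.4199 ms.
Leg 2: speed unknown; τ_2 = 0.9732/γ_2.
Total proper time: 0.4199 + τ_2 = 0.6924, so τ_2 = 0.6924 − 0.4199 = 0.2725 ms.
γ_2 = 0.9732/0.2725 = 3.571; β = √(1 − 1/γ²) = √0.9216.

β = 0.960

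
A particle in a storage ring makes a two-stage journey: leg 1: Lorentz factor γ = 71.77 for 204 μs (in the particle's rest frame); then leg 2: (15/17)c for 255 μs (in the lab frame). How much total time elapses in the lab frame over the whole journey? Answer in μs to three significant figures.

Δt = 1.49×10⁴ μs

Leg 1: γ = 71.77; Δt_1 = 71.77 × 204 = 1.464×10⁴ μs.
Leg 2: 255 μs is already measured in the lab frame.
Total: 1.464×10⁴ + 255.0 μs.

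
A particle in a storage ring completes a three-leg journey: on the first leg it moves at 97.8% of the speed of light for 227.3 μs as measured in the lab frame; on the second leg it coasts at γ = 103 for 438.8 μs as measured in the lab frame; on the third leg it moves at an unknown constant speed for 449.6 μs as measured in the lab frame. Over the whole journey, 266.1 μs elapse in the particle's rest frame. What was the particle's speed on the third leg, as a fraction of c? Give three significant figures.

β = 0.879

Leg 1: β = 0.978; γ = 1/√(1 − 0.978²) = 1/√0.04352 = 4.794; τ_1 = 227.3/4.794 = 47.42 μs.
Leg 2: γ = 103; τ_2 = 438.8/103.0 = 4.260 μs.
Leg 3: speed unknown; τ_3 = 449.6/γ_3.
Total proper time: 47.42 + 4.260 + τ_3 = 266.1, so τ_3 = 266.1 − 51.68 = 214.4 μs.
γ_3 = 449.6/214.4 = 2.097; β = √(1 − 1/γ²) = √0.7725.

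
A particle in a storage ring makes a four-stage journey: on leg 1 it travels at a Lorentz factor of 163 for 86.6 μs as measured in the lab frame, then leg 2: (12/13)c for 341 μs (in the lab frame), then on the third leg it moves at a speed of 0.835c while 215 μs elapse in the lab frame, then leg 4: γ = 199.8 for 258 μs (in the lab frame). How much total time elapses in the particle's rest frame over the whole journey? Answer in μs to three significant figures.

Leg 1: γ = 163; τ_1 = 86.6/163.0 = 0.5313 μs.
Leg 2: γ = 1/√(1 − (12/13)²) = 13/5 = 2.600; τ_2 = 341/2.600 = 131.2 μs.
Leg 3: γ = 1/√(1 − 0.835²) = 1/√0.3028 = 1.817; τ_3 = 215/1.817 = 118.3 μs.
Leg 4: γ = 199.8; τ_4 = 258/199.8 = 1.291 μs.
Total: 0.5313 + 131.2 + 118.3 + 1.291 μs.

τ = 251 μs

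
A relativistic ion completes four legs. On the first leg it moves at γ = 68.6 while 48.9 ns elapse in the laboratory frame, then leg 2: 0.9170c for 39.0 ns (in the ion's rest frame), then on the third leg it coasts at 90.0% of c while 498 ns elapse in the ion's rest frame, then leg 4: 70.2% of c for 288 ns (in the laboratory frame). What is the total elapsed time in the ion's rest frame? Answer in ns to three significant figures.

Leg 1: γ = 68.6; τ_1 = 48.9/68.60 = 0.7128 ns.
Leg 2: 39.0 ns is already measured in the ion's rest frame.
Leg 3: 498 ns is already measured in the ion's rest frame.
Leg 4: β = 0.702; γ = 1/√(1 − 0.702²) = 1/√0.5072 = 1.404; τ_4 = 288/1.404 = 205.1 ns.
Total: 0.7128 + 39.00 + 498.0 + 205.1 ns.

τ = 743 ns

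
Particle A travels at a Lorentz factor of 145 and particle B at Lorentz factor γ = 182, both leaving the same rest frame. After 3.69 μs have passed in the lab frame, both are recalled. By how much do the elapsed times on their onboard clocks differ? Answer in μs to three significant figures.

A: γ = 145; τ_A = 3.69/145.0 = 0.02545 μs.
B: γ = 182; τ_B = 3.69/182.0 = 0.02027 μs.

|τ_A − τ_B| = 0.00517 μs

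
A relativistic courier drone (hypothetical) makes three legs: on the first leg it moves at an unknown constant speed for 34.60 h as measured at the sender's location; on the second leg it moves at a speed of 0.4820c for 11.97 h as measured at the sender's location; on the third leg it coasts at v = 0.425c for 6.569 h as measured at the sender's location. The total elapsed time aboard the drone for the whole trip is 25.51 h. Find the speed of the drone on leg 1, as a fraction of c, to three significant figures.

β = 0.965

Leg 1: speed unknown; τ_1 = 34.60/γ_1.
Leg 2: γ = 1/√(1 − 0.4820²) = 1/√0.7677 = 1.141; τ_2 = 11.97/1.141 = 10.49 h.
Leg 3: γ = 1/√(1 − 0.425²) = 1/√0.8194 = 1.105; τ_3 = 6.569/1.105 = 5.946 h.
Total proper time: τ_1 + 10.49 + 5.946 = 25.51, so τ_1 = 25.51 − 16.43 = 9.076 h.
γ_1 = 34.60/9.076 = 3.812; β = √(1 − 1/γ²) = √0.9312.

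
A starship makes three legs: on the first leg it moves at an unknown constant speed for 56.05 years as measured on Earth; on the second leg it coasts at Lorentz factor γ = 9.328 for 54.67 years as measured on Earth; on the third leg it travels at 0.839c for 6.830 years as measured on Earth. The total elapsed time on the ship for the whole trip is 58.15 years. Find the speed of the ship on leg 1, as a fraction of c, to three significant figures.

Leg 1: speed unknown; τ_1 = 56.05/γ_1.
Leg 2: γ = 9.328; τ_2 = 54.67/9.328 = 5.861 years.
Leg 3: γ = 1/√(1 − 0.839²) = 1/√0.2961 = 1.838; τ_3 = 6.830/1.838 = 3.716 years.
Total proper time: τ_1 + 5.861 + 3.716 = 58.15, so τ_1 = 58.15 − 9.577 = 48.57 years.
γ_1 = 56.05/48.57 = 1.154; β = √(1 − 1/γ²) = √0.2490.

β = 0.499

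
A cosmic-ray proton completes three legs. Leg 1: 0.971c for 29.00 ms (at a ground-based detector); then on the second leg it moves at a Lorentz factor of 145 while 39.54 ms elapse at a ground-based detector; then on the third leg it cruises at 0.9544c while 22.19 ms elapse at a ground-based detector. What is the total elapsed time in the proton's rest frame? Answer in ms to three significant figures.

Leg 1: γ = 1/√(1 − 0.971²) = 1/√0.05716 = 4.183; τ_1 = 29.00/4.183 = 6.933 ms.
Leg 2: γ = 145; τ_2 = 39.54/145.0 = 0.2727 ms.
Leg 3: γ = 1/√(1 − 0.9544²) = 1/√0.08912 = 3.350; τ_3 = 22.19/3.350 = 6.624 ms.
Total: 6.933 + 0.2727 + 6.624 ms.

τ = 13.8 ms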